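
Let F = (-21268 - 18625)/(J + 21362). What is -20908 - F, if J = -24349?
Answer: -62492089/2987 ≈ -20921.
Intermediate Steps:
F = 39893/2987 (F = (-21268 - 18625)/(-24349 + 21362) = -39893/(-2987) = -39893*(-1/2987) = 39893/2987 ≈ 13.356)
-20908 - F = -20908 - 1*39893/2987 = -20908 - 39893/2987 = -62492089/2987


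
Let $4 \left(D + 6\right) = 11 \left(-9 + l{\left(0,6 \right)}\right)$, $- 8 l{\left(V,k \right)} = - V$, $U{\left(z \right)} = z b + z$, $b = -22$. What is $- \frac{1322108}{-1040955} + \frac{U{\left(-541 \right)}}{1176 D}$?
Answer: $\frac{190390369}{199169390} \approx 0.95592$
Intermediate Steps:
$U{\left(z \right)} = - 21 z$ ($U{\left(z \right)} = z \left(-22\right) + z = - 22 z + z = - 21 z$)
$l{\left(V,k \right)} = \frac{V}{8}$ ($l{\left(V,k \right)} = - \frac{\left(-1\right) V}{8} = \frac{V}{8}$)
$D = - \frac{123}{4}$ ($D = -6 + \frac{11 \left(-9 + \frac{1}{8} \cdot 0\right)}{4} = -6 + \frac{11 \left(-9 + 0\right)}{4} = -6 + \frac{11 \left(-9\right)}{4} = -6 + \frac{1}{4} \left(-99\right) = -6 - \frac{99}{4} = - \frac{123}{4} \approx -30.75$)
$- \frac{1322108}{-1040955} + \frac{U{\left(-541 \right)}}{1176 D} = - \frac{1322108}{-1040955} + \frac{\left(-21\right) \left(-541\right)}{1176 \left(- \frac{123}{4}\right)} = \left(-1322108\right) \left(- \frac{1}{1040955}\right) + \frac{11361}{-36162} = \frac{1322108}{1040955} + 11361 \left(- \frac{1}{36162}\right) = \frac{1322108}{1040955} - \frac{541}{1722} = \frac{190390369}{199169390}$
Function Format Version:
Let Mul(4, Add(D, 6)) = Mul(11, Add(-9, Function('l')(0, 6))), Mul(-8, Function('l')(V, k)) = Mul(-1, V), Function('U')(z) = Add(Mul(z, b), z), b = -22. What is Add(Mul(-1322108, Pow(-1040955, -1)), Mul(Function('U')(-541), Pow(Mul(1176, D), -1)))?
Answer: Rational(190390369, 199169390) ≈ 0.95592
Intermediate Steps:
Function('U')(z) = Mul(-21, z) (Function('U')(z) = Add(Mul(z, -22), z) = Add(Mul(-22, z), z) = Mul(-21, z))
Function('l')(V, k) = Mul(Rational(1, 8), V) (Function('l')(V, k) = Mul(Rational(-1, 8), Mul(-1, V)) = Mul(Rational(1, 8), V))
D = Rational(-123, 4) (D = Add(-6, Mul(Rational(1, 4), Mul(11, Add(-9, Mul(Rational(1, 8), 0))))) = Add(-6, Mul(Rational(1, 4), Mul(11, Add(-9, 0)))) = Add(-6, Mul(Rational(1, 4), Mul(11, -9))) = Add(-6, Mul(Rational(1, 4), -99)) = Add(-6, Rational(-99, 4)) = Rational(-123, 4) ≈ -30.750)
Add(Mul(-1322108, Pow(-1040955, -1)), Mul(Function('U')(-541), Pow(Mul(1176, D), -1))) = Add(Mul(-1322108, Pow(-1040955, -1)), Mul(Mul(-21, -541), Pow(Mul(1176, Rational(-123, 4)), -1))) = Add(Mul(-1322108, Rational(-1, 1040955)), Mul(11361, Pow(-36162, -1))) = Add(Rational(1322108, 1040955), Mul(11361, Rational(-1, 36162))) = Add(Rational(1322108, 1040955), Rational(-541, 1722)) = Rational(190390369, 199169390)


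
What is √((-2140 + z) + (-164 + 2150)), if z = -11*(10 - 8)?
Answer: 4*I*√11 ≈ 13.266*I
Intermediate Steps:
z = -22 (z = -11*2 = -22)
√((-2140 + z) + (-164 + 2150)) = √((-2140 - 22) + (-164 + 2150)) = √(-2162 + 1986) = √(-176) = 4*I*√11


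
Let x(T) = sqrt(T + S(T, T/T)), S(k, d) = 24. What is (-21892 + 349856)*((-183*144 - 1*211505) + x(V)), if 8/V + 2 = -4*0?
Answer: -78008533148 + 655928*sqrt(5) ≈ -7.8007e+10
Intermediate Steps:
V = -4 (V = 8/(-2 - 4*0) = 8/(-2 + 0) = 8/(-2) = 8*(-1/2) = -4)
x(T) = sqrt(24 + T) (x(T) = sqrt(T + 24) = sqrt(24 + T))
(-21892 + 349856)*((-183*144 - 1*211505) + x(V)) = (-21892 + 349856)*((-183*144 - 1*211505) + sqrt(24 - 4)) = 327964*((-26352 - 211505) + sqrt(20)) = 327964*(-237857 + 2*sqrt(5)) = -78008533148 + 655928*sqrt(5)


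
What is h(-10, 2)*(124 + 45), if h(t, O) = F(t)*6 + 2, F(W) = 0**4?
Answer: 338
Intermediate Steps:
F(W) = 0
h(t, O) = 2 (h(t, O) = 0*6 + 2 = 0 + 2 = 2)
h(-10, 2)*(124 + 45) = 2*(124 + 45) = 2*169 = 338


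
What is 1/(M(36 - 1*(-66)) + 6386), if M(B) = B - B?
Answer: 1/6386 ≈ 0.00015659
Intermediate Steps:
M(B) = 0
1/(M(36 - 1*(-66)) + 6386) = 1/(0 + 6386) = 1/6386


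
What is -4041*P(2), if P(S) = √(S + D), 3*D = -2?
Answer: -2694*√3 ≈ -4666.1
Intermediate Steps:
D = -⅔ (D = (⅓)*(-2) = -⅔ ≈ -0.66667)
P(S) = √(-⅔ + S) (P(S) = √(S - ⅔) = √(-⅔ + S))
-4041*P(2) = -1347*√(-6 + 9*2) = -1347*√(-6 + 18) = -1347*√12 = -1347*2*√3 = -2694*√3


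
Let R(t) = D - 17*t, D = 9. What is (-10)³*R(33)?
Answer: 552000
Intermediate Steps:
R(t) = 9 - 17*t
(-10)³*R(33) = (-10)³*(9 - 17*33) = -1000*(9 - 561) = -1000*(-552) = 552000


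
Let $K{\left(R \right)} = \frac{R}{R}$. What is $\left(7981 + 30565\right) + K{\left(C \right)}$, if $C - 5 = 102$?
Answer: $38547$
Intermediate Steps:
$C = 107$ ($C = 5 + 102 = 107$)
$K{\left(R \right)} = 1$
$\left(7981 + 30565\right) + K{\left(C \right)} = \left(7981 + 30565\right) + 1 = 38546 + 1 = 38547$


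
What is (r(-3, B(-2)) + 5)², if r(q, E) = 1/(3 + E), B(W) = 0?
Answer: 256/9 ≈ 28.444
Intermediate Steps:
(r(-3, B(-2)) + 5)² = (1/(3 + 0) + 5)² = (1/3 + 5)² = (⅓ + 5)² = (16/3)² = 256/9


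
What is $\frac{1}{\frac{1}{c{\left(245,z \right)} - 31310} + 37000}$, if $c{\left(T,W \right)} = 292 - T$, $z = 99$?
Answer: $\frac{31263}{1156730999} \approx 2.7027 \cdot 10^{-5}$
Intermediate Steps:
$\frac{1}{\frac{1}{c{\left(245,z \right)} - 31310} + 37000} = \frac{1}{\frac{1}{\left(292 - 245\right) - 31310} + 37000} = \frac{1}{\frac{1}{47 - 31310} + 37000} = \frac{1}{\frac{1}{-31263} + 37000} = \frac{1}{- \frac{1}{31263} + 37000} = \frac{1}{\frac{1156730999}{31263}} = \frac{31263}{1156730999}$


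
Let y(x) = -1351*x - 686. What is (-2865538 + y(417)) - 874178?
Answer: -4303769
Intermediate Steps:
y(x) = -686 - 1351*x
(-2865538 + y(417)) - 874178 = (-2865538 + (-686 - 1351*417)) - 874178 = (-2865538 + (-686 - 563367)) - 874178 = (-2865538 - 564053) - 874178 = -3429591 - 874178 = -4303769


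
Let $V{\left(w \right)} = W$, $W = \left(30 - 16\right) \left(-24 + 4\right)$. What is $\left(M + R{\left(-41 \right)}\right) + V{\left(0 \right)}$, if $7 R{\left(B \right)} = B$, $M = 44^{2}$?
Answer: $\frac{11551}{7} \approx 1650.1$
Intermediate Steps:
$M = 1936$
$W = -280$ ($W = 14 \left(-20\right) = -280$)
$V{\left(w \right)} = -280$
$R{\left(B \right)} = \frac{B}{7}$
$\left(M + R{\left(-41 \right)}\right) + V{\left(0 \right)} = \left(1936 + \frac{1}{7} \left(-41\right)\right) - 280 = \left(1936 - \frac{41}{7}\right) - 280 = \frac{13511}{7} - 280 = \frac{11551}{7}$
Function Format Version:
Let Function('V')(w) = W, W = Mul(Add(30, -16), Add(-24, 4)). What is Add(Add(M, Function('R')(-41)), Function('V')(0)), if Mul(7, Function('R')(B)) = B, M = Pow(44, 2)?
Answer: Rational(11551, 7) ≈ 1650.1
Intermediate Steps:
M = 1936
W = -280 (W = Mul(14, -20) = -280)
Function('V')(w) = -280
Function('R')(B) = Mul(Rational(1, 7), B)
Add(Add(M, Function('R')(-41)), Function('V')(0)) = Add(Add(1936, Mul(Rational(1, 7), -41)), -280) = Add(Add(1936, Rational(-41, 7)), -280) = Add(Rational(13511, 7), -280) = Rational(11551, 7)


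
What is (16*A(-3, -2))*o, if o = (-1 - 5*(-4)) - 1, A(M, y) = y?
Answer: -576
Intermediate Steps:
o = 18 (o = (-1 + 20) - 1 = 19 - 1 = 18)
(16*A(-3, -2))*o = (16*(-2))*18 = -32*18 = -576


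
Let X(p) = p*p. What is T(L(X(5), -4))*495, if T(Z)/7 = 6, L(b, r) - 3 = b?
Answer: 20790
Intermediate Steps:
X(p) = p**2
L(b, r) = 3 + b
T(Z) = 42 (T(Z) = 7*6 = 42)
T(L(X(5), -4))*495 = 42*495 = 20790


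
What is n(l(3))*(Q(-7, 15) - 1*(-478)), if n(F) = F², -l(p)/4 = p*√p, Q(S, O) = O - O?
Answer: 206496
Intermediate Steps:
Q(S, O) = 0
l(p) = -4*p^(3/2) (l(p) = -4*p*√p = -4*p^(3/2))
n(l(3))*(Q(-7, 15) - 1*(-478)) = (-12*√3)²*(0 - 1*(-478)) = (-12*√3)²*(0 + 478) = (-12*√3)²*478 = 432*478 = 206496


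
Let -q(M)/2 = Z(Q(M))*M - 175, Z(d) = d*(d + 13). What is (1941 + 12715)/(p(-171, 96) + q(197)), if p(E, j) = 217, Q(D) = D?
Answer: -14656/16299213 ≈ -0.00089918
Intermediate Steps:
Z(d) = d*(13 + d)
q(M) = 350 - 2*M²*(13 + M) (q(M) = -2*((M*(13 + M))*M - 175) = -2*(M²*(13 + M) - 175) = -2*(-175 + M²*(13 + M)) = 350 - 2*M²*(13 + M))
(1941 + 12715)/(p(-171, 96) + q(197)) = (1941 + 12715)/(217 + (350 - 2*197²*(13 + 197))) = 14656/(217 + (350 - 2*38809*210)) = 14656/(217 + (350 - 16299780)) = 14656/(217 - 16299430) = 14656/(-16299213) = 14656*(-1/16299213) = -14656/16299213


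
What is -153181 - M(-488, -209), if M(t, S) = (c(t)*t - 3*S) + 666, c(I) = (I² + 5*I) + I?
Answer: 114630934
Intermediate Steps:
c(I) = I² + 6*I
M(t, S) = 666 - 3*S + t²*(6 + t) (M(t, S) = ((t*(6 + t))*t - 3*S) + 666 = (t²*(6 + t) - 3*S) + 666 = (-3*S + t²*(6 + t)) + 666 = 666 - 3*S + t²*(6 + t))
-153181 - M(-488, -209) = -153181 - (666 - 3*(-209) + (-488)²*(6 - 488)) = -153181 - (666 + 627 + 238144*(-482)) = -153181 - (666 + 627 - 114785408) = -153181 - 1*(-114784115) = -153181 + 114784115 = 114630934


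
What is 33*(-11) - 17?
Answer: -380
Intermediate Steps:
33*(-11) - 17 = -363 - 17 = -380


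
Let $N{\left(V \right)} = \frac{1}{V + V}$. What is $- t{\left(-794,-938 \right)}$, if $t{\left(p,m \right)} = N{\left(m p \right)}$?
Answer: $- \frac{1}{1489544} \approx -6.7135 \cdot 10^{-7}$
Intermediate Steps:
$N{\left(V \right)} = \frac{1}{2 V}$
$t{\left(p,m \right)} = \frac{1}{2 m p}$
$- t{\left(-794,-938 \right)} = - \frac{1}{2 \left(-938\right) \left(-794\right)} = - \frac{\left(-1\right) \left(-1\right)}{2 \cdot 938 \cdot 794} = \left(-1\right) \frac{1}{1489544} = - \frac{1}{1489544}$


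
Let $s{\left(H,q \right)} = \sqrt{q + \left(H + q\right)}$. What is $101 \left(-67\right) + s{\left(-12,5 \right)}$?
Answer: $-6767 + i \sqrt{2} \approx -6767.0 + 1.4142 i$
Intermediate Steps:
$s{\left(H,q \right)} = \sqrt{H + 2 q}$
$101 \left(-67\right) + s{\left(-12,5 \right)} = 101 \left(-67\right) + \sqrt{-12 + 2 \cdot 5} = -6767 + \sqrt{-12 + 10} = -6767 + \sqrt{-2} = -6767 + i \sqrt{2}$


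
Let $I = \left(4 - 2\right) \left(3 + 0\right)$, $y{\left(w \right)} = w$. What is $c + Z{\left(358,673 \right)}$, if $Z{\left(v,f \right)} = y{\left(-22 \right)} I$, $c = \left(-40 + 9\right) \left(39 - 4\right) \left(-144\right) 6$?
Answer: $937308$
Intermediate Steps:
$I = 6$ ($I = 2 \cdot 3 = 6$)
$c = 937440$ ($c = \left(-31\right) 35 \left(-144\right) 6 = \left(-1085\right) \left(-144\right) 6 = 156240 \cdot 6 = 937440$)
$Z{\left(v,f \right)} = -132$ ($Z{\left(v,f \right)} = \left(-22\right) 6 = -132$)
$c + Z{\left(358,673 \right)} = 937440 - 132 = 937308$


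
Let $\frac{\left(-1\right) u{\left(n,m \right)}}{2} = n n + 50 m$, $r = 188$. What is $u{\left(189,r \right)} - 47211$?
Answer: $-137453$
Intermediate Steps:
$u{\left(n,m \right)} = - 100 m - 2 n^{2}$ ($u{\left(n,m \right)} = - 2 \left(n n + 50 m\right) = - 2 \left(n^{2} + 50 m\right) = - 100 m - 2 n^{2}$)
$u{\left(189,r \right)} - 47211 = \left(\left(-100\right) 188 - 2 \cdot 189^{2}\right) - 47211 = \left(-18800 - 71442\right) - 47211 = -90242 - 47211 = -137453$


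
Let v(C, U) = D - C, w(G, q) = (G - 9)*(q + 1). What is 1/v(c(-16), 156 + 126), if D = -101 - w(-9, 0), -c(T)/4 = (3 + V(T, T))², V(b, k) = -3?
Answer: -1/83 ≈ -0.012048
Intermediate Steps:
w(G, q) = (1 + q)*(-9 + G) (w(G, q) = (-9 + G)*(1 + q) = (1 + q)*(-9 + G))
c(T) = 0 (c(T) = -4*(3 - 3)² = -4*0² = -4*0 = 0)
D = -83 (D = -101 - (-9 - 9 - 9*0 - 9*0) = -101 - (-9 - 9 + 0 + 0) = -101 - 1*(-18) = -101 + 18 = -83)
v(C, U) = -83 - C
1/v(c(-16), 156 + 126) = 1/(-83 - 1*0) = 1/(-83 + 0) = 1/(-83) = -1/83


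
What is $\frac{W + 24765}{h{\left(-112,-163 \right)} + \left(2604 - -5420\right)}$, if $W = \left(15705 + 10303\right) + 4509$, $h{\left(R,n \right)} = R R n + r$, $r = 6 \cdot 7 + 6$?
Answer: $- \frac{27641}{1018300} \approx -0.027144$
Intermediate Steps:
$r = 48$ ($r = 42 + 6 = 48$)
$h{\left(R,n \right)} = 48 + n R^{2}$ ($h{\left(R,n \right)} = R R n + 48 = R^{2} n + 48 = n R^{2} + 48 = 48 + n R^{2}$)
$W = 30517$ ($W = 26008 + 4509 = 30517$)
$\frac{W + 24765}{h{\left(-112,-163 \right)} + \left(2604 - -5420\right)} = \frac{30517 + 24765}{\left(48 - 163 \left(-112\right)^{2}\right) + \left(2604 - -5420\right)} = \frac{55282}{\left(48 - 2044672\right) + \left(2604 + 5420\right)} = \frac{55282}{\left(48 - 2044672\right) + 8024} = \frac{55282}{-2044624 + 8024} = \frac{55282}{-2036600} = 55282 \left(- \frac{1}{2036600}\right) = - \frac{27641}{1018300}$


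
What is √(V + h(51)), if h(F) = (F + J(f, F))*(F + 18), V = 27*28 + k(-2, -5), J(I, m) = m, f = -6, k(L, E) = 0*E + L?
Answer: 4*√487 ≈ 88.272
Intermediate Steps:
k(L, E) = L (k(L, E) = 0 + L = L)
V = 754 (V = 27*28 - 2 = 756 - 2 = 754)
h(F) = 2*F*(18 + F) (h(F) = (F + F)*(F + 18) = (2*F)*(18 + F) = 2*F*(18 + F))
√(V + h(51)) = √(754 + 2*51*(18 + 51)) = √(754 + 2*51*69) = √(754 + 7038) = √7792 = 4*√487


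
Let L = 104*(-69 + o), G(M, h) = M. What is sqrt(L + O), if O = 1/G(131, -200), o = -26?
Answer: I*sqrt(169550549)/131 ≈ 99.398*I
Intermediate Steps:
O = 1/131 ≈ 0.0076336
L = -9880 (L = 104*(-69 - 26) = 104*(-95) = -9880)
sqrt(L + O) = sqrt(-9880 + 1/131) = sqrt(-1294279/131) = I*sqrt(169550549)/131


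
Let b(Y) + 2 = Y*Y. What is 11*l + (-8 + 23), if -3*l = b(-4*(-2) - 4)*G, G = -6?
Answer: 323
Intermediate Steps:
b(Y) = -2 + Y² (b(Y) = -2 + Y*Y = -2 + Y²)
l = 28 (l = -(-2 + (-4*(-2) - 4)²)*(-6)/3 = -(-2 + (8 - 4)²)*(-6)/3 = -(-2 + 4²)*(-6)/3 = -(-2 + 16)*(-6)/3 = -14*(-6)/3 = -⅓*(-84) = 28)
11*l + (-8 + 23) = 11*28 + (-8 + 23) = 308 + 15 = 323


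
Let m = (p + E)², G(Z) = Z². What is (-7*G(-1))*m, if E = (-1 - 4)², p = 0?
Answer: -4375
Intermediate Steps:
E = 25 (E = (-5)² = 25)
m = 625 (m = (0 + 25)² = 25² = 625)
(-7*G(-1))*m = -7*(-1)²*625 = -7*1*625 = -7*625 = -4375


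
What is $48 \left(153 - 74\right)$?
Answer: $3792$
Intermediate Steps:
$48 \left(153 - 74\right) = 48 \cdot 79 = 3792$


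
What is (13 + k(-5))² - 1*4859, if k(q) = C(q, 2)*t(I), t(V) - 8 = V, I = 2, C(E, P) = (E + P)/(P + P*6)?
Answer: -232315/49 ≈ -4741.1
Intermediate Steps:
C(E, P) = (E + P)/(7*P) (C(E, P) = (E + P)/(P + 6*P) = (E + P)/((7*P)) = (E + P)*(1/(7*P)) = (E + P)/(7*P))
t(V) = 8 + V
k(q) = 10/7 + 5*q/7 (k(q) = ((⅐)*(q + 2)/2)*(8 + 2) = ((⅐)*(½)*(2 + q))*10 = (⅐ + q/14)*10 = 10/7 + 5*q/7)
(13 + k(-5))² - 1*4859 = (13 + (10/7 + (5/7)*(-5)))² - 1*4859 = (13 + (10/7 - 25/7))² - 4859 = (13 - 15/7)² - 4859 = (76/7)² - 4859 = 5776/49 - 4859 = -232315/49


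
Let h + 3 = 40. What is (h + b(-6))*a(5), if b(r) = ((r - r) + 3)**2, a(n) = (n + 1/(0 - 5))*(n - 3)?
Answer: 2208/5 ≈ 441.60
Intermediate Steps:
h = 37 (h = -3 + 40 = 37)
a(n) = (-3 + n)*(-1/5 + n) (a(n) = (n + 1/(-5))*(-3 + n) = (n - 1/5)*(-3 + n) = (-1/5 + n)*(-3 + n) = (-3 + n)*(-1/5 + n))
b(r) = 9 (b(r) = (0 + 3)**2 = 3**2 = 9)
(h + b(-6))*a(5) = (37 + 9)*(3/5 + 5**2 - 16/5*5) = 46*(3/5 + 25 - 16) = 46*(48/5) = 2208/5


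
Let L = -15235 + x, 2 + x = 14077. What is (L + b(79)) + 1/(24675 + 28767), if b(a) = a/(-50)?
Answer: -775964467/668025 ≈ -1161.6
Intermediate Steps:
x = 14075 (x = -2 + 14077 = 14075)
L = -1160 (L = -15235 + 14075 = -1160)
b(a) = -a/50 (b(a) = a*(-1/50) = -a/50)
(L + b(79)) + 1/(24675 + 28767) = (-1160 - 1/50*79) + 1/(24675 + 28767) = (-1160 - 79/50) + 1/53442 = -58079/50 + 1/53442 = -775964467/668025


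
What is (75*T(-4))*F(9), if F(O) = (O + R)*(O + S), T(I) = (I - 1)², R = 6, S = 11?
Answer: 562500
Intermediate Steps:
T(I) = (-1 + I)²
F(O) = (6 + O)*(11 + O) (F(O) = (O + 6)*(O + 11) = (6 + O)*(11 + O))
(75*T(-4))*F(9) = (75*(-1 - 4)²)*(66 + 9² + 17*9) = (75*(-5)²)*(66 + 81 + 153) = (75*25)*300 = 1875*300 = 562500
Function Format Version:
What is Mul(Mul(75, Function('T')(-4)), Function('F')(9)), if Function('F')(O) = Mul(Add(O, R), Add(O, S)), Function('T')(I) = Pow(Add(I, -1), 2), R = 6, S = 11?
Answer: 562500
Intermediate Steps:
Function('T')(I) = Pow(Add(-1, I), 2)
Function('F')(O) = Mul(Add(6, O), Add(11, O)) (Function('F')(O) = Mul(Add(O, 6), Add(O, 11)) = Mul(Add(6, O), Add(11, O)))
Mul(Mul(75, Function('T')(-4)), Function('F')(9)) = Mul(Mul(75, Pow(Add(-1, -4), 2)), Add(66, Pow(9, 2), Mul(17, 9))) = Mul(Mul(75, Pow(-5, 2)), Add(66, 81, 153)) = Mul(Mul(75, 25), 300) = Mul(1875, 300) = 562500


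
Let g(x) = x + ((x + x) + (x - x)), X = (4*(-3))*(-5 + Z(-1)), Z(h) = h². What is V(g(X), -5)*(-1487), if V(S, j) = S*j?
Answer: 1070640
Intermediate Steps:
X = 48 (X = (4*(-3))*(-5 + (-1)²) = -12*(-5 + 1) = -12*(-4) = 48)
g(x) = 3*x (g(x) = x + (2*x + 0) = x + 2*x = 3*x)
V(g(X), -5)*(-1487) = ((3*48)*(-5))*(-1487) = (144*(-5))*(-1487) = -720*(-1487) = 1070640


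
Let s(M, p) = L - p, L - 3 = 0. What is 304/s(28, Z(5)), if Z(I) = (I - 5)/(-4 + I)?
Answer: 304/3 ≈ 101.33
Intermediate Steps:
L = 3 (L = 3 + 0 = 3)
Z(I) = (-5 + I)/(-4 + I)
s(M, p) = 3 - p
304/s(28, Z(5)) = 304/(3 - (-5 + 5)/(-4 + 5)) = 304/(3 - 0/1) = 304/(3 - 0) = 304/(3 - 1*0) = 304/(3 + 0) = 304/3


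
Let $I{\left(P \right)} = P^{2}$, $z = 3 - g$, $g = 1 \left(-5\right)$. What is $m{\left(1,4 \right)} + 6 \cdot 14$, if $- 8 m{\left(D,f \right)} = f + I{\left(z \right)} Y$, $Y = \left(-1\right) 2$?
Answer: $\frac{199}{2} \approx 99.5$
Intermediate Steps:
$g = -5$
$z = 8$ ($z = 3 - -5 = 3 + 5 = 8$)
$Y = -2$
$m{\left(D,f \right)} = 16 - \frac{f}{8}$ ($m{\left(D,f \right)} = - \frac{f + 8^{2} \left(-2\right)}{8} = - \frac{f + 64 \left(-2\right)}{8} = - \frac{f - 128}{8} = - \frac{-128 + f}{8} = 16 - \frac{f}{8}$)
$m{\left(1,4 \right)} + 6 \cdot 14 = \left(16 - \frac{1}{2}\right) + 6 \cdot 14 = \left(16 - \frac{1}{2}\right) + 84 = \frac{31}{2} + 84 = \frac{199}{2}$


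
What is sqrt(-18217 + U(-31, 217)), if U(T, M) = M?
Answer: 60*I*sqrt(5) ≈ 134.16*I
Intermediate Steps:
sqrt(-18217 + U(-31, 217)) = sqrt(-18217 + 217) = sqrt(-18000) = 60*I*sqrt(5)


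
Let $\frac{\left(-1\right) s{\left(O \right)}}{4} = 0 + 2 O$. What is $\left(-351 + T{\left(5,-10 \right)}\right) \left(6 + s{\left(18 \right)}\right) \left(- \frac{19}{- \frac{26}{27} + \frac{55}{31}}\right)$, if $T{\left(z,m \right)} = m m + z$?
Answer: $- \frac{539875044}{679} \approx -7.951 \cdot 10^{5}$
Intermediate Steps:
$T{\left(z,m \right)} = z + m^{2}$ ($T{\left(z,m \right)} = m^{2} + z = z + m^{2}$)
$s{\left(O \right)} = - 8 O$ ($s{\left(O \right)} = - 4 \left(0 + 2 O\right) = - 4 \cdot 2 O = - 8 O$)
$\left(-351 + T{\left(5,-10 \right)}\right) \left(6 + s{\left(18 \right)}\right) \left(- \frac{19}{- \frac{26}{27} + \frac{55}{31}}\right) = \left(-351 + \left(5 + \left(-10\right)^{2}\right)\right) \left(6 - 144\right) \left(- \frac{19}{- \frac{26}{27} + \frac{55}{31}}\right) = \left(-351 + \left(5 + 100\right)\right) \left(6 - 144\right) \left(- \frac{19}{\left(-26\right) \frac{1}{27} + 55 \cdot \frac{1}{31}}\right) = \left(-351 + 105\right) \left(-138\right) \left(- \frac{19}{- \frac{26}{27} + \frac{55}{31}}\right) = \left(-246\right) \left(-138\right) \left(- \frac{19}{\frac{679}{837}}\right) = 33948 \left(\left(-19\right) \frac{837}{679}\right) = 33948 \left(- \frac{15903}{679}\right) = - \frac{539875044}{679}$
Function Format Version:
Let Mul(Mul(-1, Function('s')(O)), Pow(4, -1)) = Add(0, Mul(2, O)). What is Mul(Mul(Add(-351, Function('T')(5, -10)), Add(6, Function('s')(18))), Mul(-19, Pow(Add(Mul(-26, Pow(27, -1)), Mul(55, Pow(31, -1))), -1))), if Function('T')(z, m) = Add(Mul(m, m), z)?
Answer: Rational(-539875044, 679) ≈ -7.9510e+5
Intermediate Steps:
Function('T')(z, m) = Add(z, Pow(m, 2)) (Function('T')(z, m) = Add(Pow(m, 2), z) = Add(z, Pow(m, 2)))
Function('s')(O) = Mul(-8, O) (Function('s')(O) = Mul(-4, Add(0, Mul(2, O))) = Mul(-4, Mul(2, O)) = Mul(-8, O))
Mul(Mul(Add(-351, Function('T')(5, -10)), Add(6, Function('s')(18))), Mul(-19, Pow(Add(Mul(-26, Pow(27, -1)), Mul(55, Pow(31, -1))), -1))) = Mul(Mul(Add(-351, Add(5, Pow(-10, 2))), Add(6, Mul(-8, 18))), Mul(-19, Pow(Add(Mul(-26, Pow(27, -1)), Mul(55, Pow(31, -1))), -1))) = Mul(Mul(Add(-351, Add(5, 100)), Add(6, -144)), Mul(-19, Pow(Add(Mul(-26, Rational(1, 27)), Mul(55, Rational(1, 31))), -1))) = Mul(Mul(Add(-351, 105), -138), Mul(-19, Pow(Add(Rational(-26, 27), Rational(55, 31)), -1))) = Mul(Mul(-246, -138), Mul(-19, Pow(Rational(679, 837), -1))) = Mul(33948, Mul(-19, Rational(837, 679))) = Mul(33948, Rational(-15903, 679)) = Rational(-539875044, 679)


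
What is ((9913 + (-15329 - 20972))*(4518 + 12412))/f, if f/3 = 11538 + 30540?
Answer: -24819380/7013 ≈ -3539.1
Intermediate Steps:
f = 126234 (f = 3*(11538 + 30540) = 3*42078 = 126234)
((9913 + (-15329 - 20972))*(4518 + 12412))/f = ((9913 + (-15329 - 20972))*(4518 + 12412))/126234 = ((9913 - 36301)*16930)*(1/126234) = -26388*16930*(1/126234) = -446748840*1/126234 = -24819380/7013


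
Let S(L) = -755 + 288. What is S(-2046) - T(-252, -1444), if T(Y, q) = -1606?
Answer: 1139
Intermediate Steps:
S(L) = -467
S(-2046) - T(-252, -1444) = -467 - 1*(-1606) = -467 + 1606 = 1139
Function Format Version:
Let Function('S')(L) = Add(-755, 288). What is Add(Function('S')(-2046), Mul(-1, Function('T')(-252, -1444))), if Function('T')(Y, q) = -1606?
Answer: 1139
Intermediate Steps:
Function('S')(L) = -467
Add(Function('S')(-2046), Mul(-1, Function('T')(-252, -1444))) = Add(-467, Mul(-1, -1606)) = Add(-467, 1606) = 1139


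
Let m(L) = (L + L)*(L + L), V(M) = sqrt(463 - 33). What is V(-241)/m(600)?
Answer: sqrt(430)/1440000 ≈ 1.4400e-5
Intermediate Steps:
V(M) = sqrt(430)
m(L) = 4*L**2 (m(L) = (2*L)*(2*L) = 4*L**2)
V(-241)/m(600) = sqrt(430)/((4*600**2)) = sqrt(430)/((4*360000)) = sqrt(430)/1440000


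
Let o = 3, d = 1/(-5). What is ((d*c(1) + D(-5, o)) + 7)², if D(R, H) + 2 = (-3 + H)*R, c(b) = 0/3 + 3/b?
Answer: 484/25 ≈ 19.360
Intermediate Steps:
c(b) = 3/b (c(b) = 0*(⅓) + 3/b = 0 + 3/b = 3/b)
d = -⅕ ≈ -0.20000
D(R, H) = -2 + R*(-3 + H) (D(R, H) = -2 + (-3 + H)*R = -2 + R*(-3 + H))
((d*c(1) + D(-5, o)) + 7)² = ((-3/(5*1) + (-2 - 3*(-5) + 3*(-5))) + 7)² = ((-3/5 + (-2 + 15 - 15)) + 7)² = ((-⅕*3 - 2) + 7)² = ((-⅗ - 2) + 7)² = (-13/5 + 7)² = (22/5)² = 484/25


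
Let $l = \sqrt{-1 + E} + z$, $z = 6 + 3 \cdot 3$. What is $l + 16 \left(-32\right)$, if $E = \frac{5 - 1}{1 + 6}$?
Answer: $-497 + \frac{i \sqrt{21}}{7} \approx -497.0 + 0.65465 i$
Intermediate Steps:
$E = \frac{4}{7} \approx 0.57143$
$z = 15$ ($z = 6 + 9 = 15$)
$l = 15 + \frac{i \sqrt{21}}{7}$ ($l = \sqrt{-1 + \frac{4}{7}} + 15 = \sqrt{- \frac{3}{7}} + 15 = \frac{i \sqrt{21}}{7} + 15 = 15 + \frac{i \sqrt{21}}{7} \approx 15.0 + 0.65465 i$)
$l + 16 \left(-32\right) = \left(15 + \frac{i \sqrt{21}}{7}\right) + 16 \left(-32\right) = \left(15 + \frac{i \sqrt{21}}{7}\right) - 512 = -497 + \frac{i \sqrt{21}}{7}$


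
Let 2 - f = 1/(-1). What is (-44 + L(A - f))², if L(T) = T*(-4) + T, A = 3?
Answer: 1936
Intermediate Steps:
f = 3 (f = 2 - 1/(-1) = 2 - 1*(-1) = 2 + 1 = 3)
L(T) = -3*T (L(T) = -4*T + T = -3*T)
(-44 + L(A - f))² = (-44 - 3*(3 - 1*3))² = (-44 - 3*(3 - 3))² = (-44 - 3*0)² = (-44 + 0)² = (-44)² = 1936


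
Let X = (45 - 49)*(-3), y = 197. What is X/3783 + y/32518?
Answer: 378489/41005198 ≈ 0.0092303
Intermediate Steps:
X = 12 (X = -4*(-3) = 12)
X/3783 + y/32518 = 12/3783 + 197/32518 = 12*(1/3783) + 197*(1/32518) = 4/1261 + 197/32518 = 378489/41005198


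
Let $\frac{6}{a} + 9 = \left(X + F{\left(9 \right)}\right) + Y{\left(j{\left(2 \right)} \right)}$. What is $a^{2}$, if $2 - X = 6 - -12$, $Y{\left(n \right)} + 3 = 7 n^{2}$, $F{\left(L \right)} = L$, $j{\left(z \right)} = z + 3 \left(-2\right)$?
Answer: $\frac{4}{961} \approx 0.0041623$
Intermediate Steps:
$j{\left(z \right)} = -6 + z$ ($j{\left(z \right)} = z - 6 = -6 + z$)
$Y{\left(n \right)} = -3 + 7 n^{2}$
$X = -16$ ($X = 2 - \left(6 - -12\right) = 2 - \left(6 + 12\right) = 2 - 18 = -16$)
$a = \frac{2}{31}$ ($a = \frac{6}{-9 + \left(\left(-16 + 9\right) - \left(3 - 7 \left(-6 + 2\right)^{2}\right)\right)} = \frac{6}{-9 - \left(10 - 112\right)} = \frac{6}{-9 + \left(-7 + \left(-3 + 7 \cdot 16\right)\right)} = \frac{6}{-9 + \left(-7 + \left(-3 + 112\right)\right)} = \frac{6}{-9 + \left(-7 + 109\right)} = \frac{6}{-9 + 102} = \frac{6}{93} = 6 \cdot \frac{1}{93} = \frac{2}{31} \approx 0.064516$)
$a^{2} = \left(\frac{2}{31}\right)^{2} = \frac{4}{961}$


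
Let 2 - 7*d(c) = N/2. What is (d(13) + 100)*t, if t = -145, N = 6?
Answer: -101355/7 ≈ -14479.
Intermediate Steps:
d(c) = -⅐ (d(c) = 2/7 - 6/(7*2) = 2/7 - ⅐*3 = 2/7 - 3/7 = -⅐)
(d(13) + 100)*t = (-⅐ + 100)*(-145) = (699/7)*(-145) = -101355/7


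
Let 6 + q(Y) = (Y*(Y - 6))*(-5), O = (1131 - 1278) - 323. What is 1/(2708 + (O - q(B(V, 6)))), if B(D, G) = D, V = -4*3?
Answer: 1/3324 ≈ 0.00030084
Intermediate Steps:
V = -12
O = -470 (O = -147 - 323 = -470)
q(Y) = -6 - 5*Y*(-6 + Y) (q(Y) = -6 + (Y*(Y - 6))*(-5) = -6 + (Y*(-6 + Y))*(-5) = -6 - 5*Y*(-6 + Y))
1/(2708 + (O - q(B(V, 6)))) = 1/(2708 + (-470 - (-6 - 5*(-12)**2 + 30*(-12)))) = 1/(2708 + (-470 - (-6 - 5*144 - 360))) = 1/(2708 + (-470 - (-6 - 720 - 360))) = 1/(2708 + (-470 - 1*(-1086))) = 1/(2708 + (-470 + 1086)) = 1/(2708 + 616) = 1/3324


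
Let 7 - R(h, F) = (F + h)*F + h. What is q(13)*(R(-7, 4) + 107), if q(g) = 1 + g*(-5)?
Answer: -8512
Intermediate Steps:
q(g) = 1 - 5*g
R(h, F) = 7 - h - F*(F + h) (R(h, F) = 7 - ((F + h)*F + h) = 7 - (F*(F + h) + h) = 7 - (h + F*(F + h)) = 7 + (-h - F*(F + h)) = 7 - h - F*(F + h))
q(13)*(R(-7, 4) + 107) = (1 - 5*13)*((7 - 1*(-7) - 1*4² - 1*4*(-7)) + 107) = (1 - 65)*((7 + 7 - 1*16 + 28) + 107) = -64*((7 + 7 - 16 + 28) + 107) = -64*(26 + 107) = -64*133 = -8512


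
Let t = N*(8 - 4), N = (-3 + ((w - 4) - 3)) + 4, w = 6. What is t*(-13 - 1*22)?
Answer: 0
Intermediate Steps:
N = 0 (N = (-3 + ((6 - 4) - 3)) + 4 = (-3 + (2 - 3)) + 4 = (-3 - 1) + 4 = -4 + 4 = 0)
t = 0 (t = 0*(8 - 4) = 0*4 = 0)
t*(-13 - 1*22) = 0*(-13 - 1*22) = 0*(-13 - 22) = 0*(-35) = 0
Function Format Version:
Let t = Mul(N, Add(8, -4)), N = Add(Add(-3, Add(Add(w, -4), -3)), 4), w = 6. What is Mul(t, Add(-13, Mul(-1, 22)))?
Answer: 0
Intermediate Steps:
N = 0 (N = Add(Add(-3, Add(Add(6, -4), -3)), 4) = Add(Add(-3, Add(2, -3)), 4) = Add(Add(-3, -1), 4) = Add(-4, 4) = 0)
t = 0 (t = Mul(0, Add(8, -4)) = Mul(0, 4) = 0)
Mul(t, Add(-13, Mul(-1, 22))) = Mul(0, Add(-13, Mul(-1, 22))) = Mul(0, Add(-13, -22)) = Mul(0, -35) = 0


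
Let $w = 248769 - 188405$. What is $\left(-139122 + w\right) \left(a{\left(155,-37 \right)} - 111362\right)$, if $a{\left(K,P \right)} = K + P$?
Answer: $8761354952$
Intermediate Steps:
$w = 60364$
$\left(-139122 + w\right) \left(a{\left(155,-37 \right)} - 111362\right) = \left(-139122 + 60364\right) \left(\left(155 - 37\right) - 111362\right) = - 78758 \left(118 - 111362\right) = \left(-78758\right) \left(-111244\right) = 8761354952$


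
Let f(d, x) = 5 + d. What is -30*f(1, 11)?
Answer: -180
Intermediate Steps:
-30*f(1, 11) = -30*(5 + 1) = -30*6 = -180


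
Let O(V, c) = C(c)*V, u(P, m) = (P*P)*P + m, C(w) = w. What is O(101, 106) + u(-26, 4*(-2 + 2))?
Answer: -6870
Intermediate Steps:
u(P, m) = m + P**3 (u(P, m) = P**2*P + m = P**3 + m = m + P**3)
O(V, c) = V*c (O(V, c) = c*V = V*c)
O(101, 106) + u(-26, 4*(-2 + 2)) = 101*106 + (4*(-2 + 2) + (-26)**3) = 10706 + (4*0 - 17576) = 10706 + (0 - 17576) = 10706 - 17576 = -6870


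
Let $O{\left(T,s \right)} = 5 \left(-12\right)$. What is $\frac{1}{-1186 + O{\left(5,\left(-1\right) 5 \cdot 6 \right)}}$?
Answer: $- \frac{1}{1246} \approx -0.00080257$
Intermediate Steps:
$O{\left(T,s \right)} = -60$
$\frac{1}{-1186 + O{\left(5,\left(-1\right) 5 \cdot 6 \right)}} = \frac{1}{-1186 - 60} = \frac{1}{-1246} = - \frac{1}{1246}$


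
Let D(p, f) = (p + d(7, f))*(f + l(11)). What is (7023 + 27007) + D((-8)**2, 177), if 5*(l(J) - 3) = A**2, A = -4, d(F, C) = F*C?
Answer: 1363698/5 ≈ 2.7274e+5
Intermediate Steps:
d(F, C) = C*F
l(J) = 31/5 (l(J) = 3 + (1/5)*(-4)**2 = 3 + (1/5)*16 = 3 + 16/5 = 31/5)
D(p, f) = (31/5 + f)*(p + 7*f) (D(p, f) = (p + f*7)*(f + 31/5) = (p + 7*f)*(31/5 + f) = (31/5 + f)*(p + 7*f))
(7023 + 27007) + D((-8)**2, 177) = (7023 + 27007) + (7*177**2 + (31/5)*(-8)**2 + (217/5)*177 + 177*(-8)**2) = 34030 + (7*31329 + (31/5)*64 + 38409/5 + 177*64) = 34030 + (219303 + 1984/5 + 38409/5 + 11328) = 34030 + 1193548/5 = 1363698/5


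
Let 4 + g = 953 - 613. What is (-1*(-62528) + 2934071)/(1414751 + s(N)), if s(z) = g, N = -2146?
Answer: 2996599/1415087 ≈ 2.1176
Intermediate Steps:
g = 336 (g = -4 + (953 - 613) = -4 + 340 = 336)
s(z) = 336
(-1*(-62528) + 2934071)/(1414751 + s(N)) = (-1*(-62528) + 2934071)/(1414751 + 336) = (62528 + 2934071)/1415087 = 2996599*(1/1415087) = 2996599/1415087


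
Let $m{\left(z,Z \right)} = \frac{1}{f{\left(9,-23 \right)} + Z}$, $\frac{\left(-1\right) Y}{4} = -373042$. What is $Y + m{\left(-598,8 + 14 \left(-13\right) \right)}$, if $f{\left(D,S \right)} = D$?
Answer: $\frac{246207719}{165} \approx 1.4922 \cdot 10^{6}$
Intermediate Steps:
$Y = 1492168$ ($Y = \left(-4\right) \left(-373042\right) = 1492168$)
$m{\left(z,Z \right)} = \frac{1}{9 + Z}$
$Y + m{\left(-598,8 + 14 \left(-13\right) \right)} = 1492168 + \frac{1}{9 + \left(8 + 14 \left(-13\right)\right)} = 1492168 + \frac{1}{9 + \left(8 - 182\right)} = 1492168 + \frac{1}{9 - 174} = 1492168 + \frac{1}{-165} = 1492168 - \frac{1}{165} = \frac{246207719}{165}$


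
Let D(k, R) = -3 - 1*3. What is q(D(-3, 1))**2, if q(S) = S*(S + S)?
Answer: 5184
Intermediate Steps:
D(k, R) = -6 (D(k, R) = -3 - 3 = -6)
q(S) = 2*S**2 (q(S) = S*(2*S) = 2*S**2)
q(D(-3, 1))**2 = (2*(-6)**2)**2 = (2*36)**2 = 72**2 = 5184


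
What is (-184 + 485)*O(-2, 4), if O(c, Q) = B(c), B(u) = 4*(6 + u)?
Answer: 4816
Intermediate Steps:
B(u) = 24 + 4*u
O(c, Q) = 24 + 4*c
(-184 + 485)*O(-2, 4) = (-184 + 485)*(24 + 4*(-2)) = 301*(24 - 8) = 301*16 = 4816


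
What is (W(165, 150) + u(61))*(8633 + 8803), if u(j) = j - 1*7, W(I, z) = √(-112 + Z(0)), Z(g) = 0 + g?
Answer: 941544 + 69744*I*√7 ≈ 9.4154e+5 + 1.8453e+5*I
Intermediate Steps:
Z(g) = g
W(I, z) = 4*I*√7 (W(I, z) = √(-112 + 0) = √(-112) = 4*I*√7)
u(j) = -7 + j (u(j) = j - 7 = -7 + j)
(W(165, 150) + u(61))*(8633 + 8803) = (4*I*√7 + (-7 + 61))*(8633 + 8803) = (4*I*√7 + 54)*17436 = (54 + 4*I*√7)*17436 = 941544 + 69744*I*√7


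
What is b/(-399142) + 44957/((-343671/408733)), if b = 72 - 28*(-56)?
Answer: -3667199127342871/68586765141 ≈ -53468.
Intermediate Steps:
b = 1640 (b = 72 + 1568 = 1640)
b/(-399142) + 44957/((-343671/408733)) = 1640/(-399142) + 44957/((-343671/408733)) = 1640*(-1/399142) + 44957/((-343671*1/408733)) = -820/199571 + 44957/(-343671/408733) = -820/199571 + 44957*(-408733/343671) = -820/199571 - 18375409481/343671 = -3667199127342871/68586765141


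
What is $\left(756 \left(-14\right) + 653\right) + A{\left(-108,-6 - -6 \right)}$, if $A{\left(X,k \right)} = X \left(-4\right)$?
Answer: $-9499$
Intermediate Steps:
$A{\left(X,k \right)} = - 4 X$
$\left(756 \left(-14\right) + 653\right) + A{\left(-108,-6 - -6 \right)} = \left(756 \left(-14\right) + 653\right) - -432 = \left(-10584 + 653\right) + 432 = -9931 + 432 = -9499$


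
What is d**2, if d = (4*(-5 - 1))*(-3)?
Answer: 5184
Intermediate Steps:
d = 72 (d = (4*(-6))*(-3) = -24*(-3) = 72)
d**2 = 72**2 = 5184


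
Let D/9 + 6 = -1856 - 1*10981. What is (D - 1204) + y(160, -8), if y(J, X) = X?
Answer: -116799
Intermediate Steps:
D = -115587 (D = -54 + 9*(-1856 - 1*10981) = -54 + 9*(-1856 - 10981) = -54 + 9*(-12837) = -54 - 115533 = -115587)
(D - 1204) + y(160, -8) = (-115587 - 1204) - 8 = -116791 - 8 = -116799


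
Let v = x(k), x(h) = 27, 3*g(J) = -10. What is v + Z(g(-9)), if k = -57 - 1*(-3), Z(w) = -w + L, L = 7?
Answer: 112/3 ≈ 37.333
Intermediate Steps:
g(J) = -10/3 (g(J) = (⅓)*(-10) = -10/3)
Z(w) = 7 - w (Z(w) = -w + 7 = 7 - w)
k = -54 (k = -57 + 3 = -54)
v = 27
v + Z(g(-9)) = 27 + (7 - 1*(-10/3)) = 27 + (7 + 10/3) = 27 + 31/3 = 112/3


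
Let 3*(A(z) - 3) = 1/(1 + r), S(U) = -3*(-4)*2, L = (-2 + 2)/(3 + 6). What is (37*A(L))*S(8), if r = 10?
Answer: 29600/11 ≈ 2690.9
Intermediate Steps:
L = 0 (L = 0/9 = 0*(1/9) = 0)
S(U) = 24 (S(U) = 12*2 = 24)
A(z) = 100/33 (A(z) = 3 + 1/(3*(1 + 10)) = 3 + (1/3)/11 = 3 + (1/3)*(1/11) = 3 + 1/33 = 100/33)
(37*A(L))*S(8) = (37*(100/33))*24 = (3700/33)*24 = 29600/11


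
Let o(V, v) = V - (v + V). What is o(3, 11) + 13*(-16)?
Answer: -219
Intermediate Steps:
o(V, v) = -v (o(V, v) = V - (V + v) = V + (-V - v) = -v)
o(3, 11) + 13*(-16) = -1*11 + 13*(-16) = -11 - 208 = -219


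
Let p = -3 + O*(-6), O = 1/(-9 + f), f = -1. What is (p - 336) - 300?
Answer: -3192/5 ≈ -638.40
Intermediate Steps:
O = -⅒ (O = 1/(-9 - 1) = 1/(-10) = -⅒ ≈ -0.10000)
p = -12/5 (p = -3 - ⅒*(-6) = -3 + ⅗ = -12/5 ≈ -2.4000)
(p - 336) - 300 = (-12/5 - 336) - 300 = -1692/5 - 300 = -3192/5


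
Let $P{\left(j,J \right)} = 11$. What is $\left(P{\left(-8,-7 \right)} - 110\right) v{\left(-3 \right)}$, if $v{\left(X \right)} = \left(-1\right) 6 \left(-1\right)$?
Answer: $-594$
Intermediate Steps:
$v{\left(X \right)} = 6$ ($v{\left(X \right)} = \left(-6\right) \left(-1\right) = 6$)
$\left(P{\left(-8,-7 \right)} - 110\right) v{\left(-3 \right)} = \left(11 - 110\right) 6 = \left(-99\right) 6 = -594$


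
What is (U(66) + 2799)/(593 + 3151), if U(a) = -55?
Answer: 343/468 ≈ 0.73291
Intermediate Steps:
(U(66) + 2799)/(593 + 3151) = (-55 + 2799)/(593 + 3151) = 2744/3744 = 2744*(1/3744) = 343/468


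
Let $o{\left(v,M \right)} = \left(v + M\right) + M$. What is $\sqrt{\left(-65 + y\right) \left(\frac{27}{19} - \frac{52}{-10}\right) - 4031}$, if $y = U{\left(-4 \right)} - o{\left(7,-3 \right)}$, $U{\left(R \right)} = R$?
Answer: $\frac{i \sqrt{1622505}}{19} \approx 67.041 i$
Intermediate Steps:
$o{\left(v,M \right)} = v + 2 M$ ($o{\left(v,M \right)} = \left(M + v\right) + M = v + 2 M$)
$y = -5$ ($y = -4 - \left(7 + 2 \left(-3\right)\right) = -4 - \left(7 - 6\right) = -4 - 1 = -5$)
$\sqrt{\left(-65 + y\right) \left(\frac{27}{19} - \frac{52}{-10}\right) - 4031} = \sqrt{\left(-65 - 5\right) \left(\frac{27}{19} - \frac{52}{-10}\right) - 4031} = \sqrt{- 70 \left(27 \cdot \frac{1}{19} - - \frac{26}{5}\right) - 4031} = \sqrt{- 70 \left(\frac{27}{19} + \frac{26}{5}\right) - 4031} = \sqrt{\left(-70\right) \frac{629}{95} - 4031} = \sqrt{- \frac{8806}{19} - 4031} = \sqrt{- \frac{85395}{19}} = \frac{i \sqrt{1622505}}{19}$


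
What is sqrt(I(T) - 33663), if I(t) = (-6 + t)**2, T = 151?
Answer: I*sqrt(12638) ≈ 112.42*I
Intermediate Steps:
sqrt(I(T) - 33663) = sqrt((-6 + 151)**2 - 33663) = sqrt(145**2 - 33663) = sqrt(21025 - 33663) = sqrt(-12638) = I*sqrt(12638)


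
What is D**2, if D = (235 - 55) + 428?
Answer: 369664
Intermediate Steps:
D = 608 (D = 180 + 428 = 608)
D**2 = 608**2 = 369664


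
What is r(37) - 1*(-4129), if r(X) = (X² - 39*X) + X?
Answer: 4092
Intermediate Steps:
r(X) = X² - 38*X
r(37) - 1*(-4129) = 37*(-38 + 37) - 1*(-4129) = 37*(-1) + 4129 = -37 + 4129 = 4092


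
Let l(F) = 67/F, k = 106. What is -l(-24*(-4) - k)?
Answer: 67/10 ≈ 6.7000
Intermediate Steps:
-l(-24*(-4) - k) = -67/(-24*(-4) - 1*106) = -67/(96 - 106) = -67/(-10) = -67*(-1)/10 = -1*(-67/10) = 67/10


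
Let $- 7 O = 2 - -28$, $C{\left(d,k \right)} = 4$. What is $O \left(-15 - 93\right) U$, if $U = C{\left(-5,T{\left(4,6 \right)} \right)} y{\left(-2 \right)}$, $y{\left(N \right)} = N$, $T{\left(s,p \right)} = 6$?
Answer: $- \frac{25920}{7} \approx -3702.9$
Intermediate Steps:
$U = -8$ ($U = 4 \left(-2\right) = -8$)
$O = - \frac{30}{7}$ ($O = - \frac{2 - -28}{7} = - \frac{2 + 28}{7} = \left(- \frac{1}{7}\right) 30 = - \frac{30}{7} \approx -4.2857$)
$O \left(-15 - 93\right) U = - \frac{30 \left(-15 - 93\right)}{7} \left(-8\right) = \left(- \frac{30}{7}\right) \left(-108\right) \left(-8\right) = \frac{3240}{7} \left(-8\right) = - \frac{25920}{7}$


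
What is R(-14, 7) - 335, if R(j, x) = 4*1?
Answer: -331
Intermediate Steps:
R(j, x) = 4
R(-14, 7) - 335 = 4 - 335 = -331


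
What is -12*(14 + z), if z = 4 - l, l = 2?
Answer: -192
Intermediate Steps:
z = 2 (z = 4 - 1*2 = 4 - 2 = 2)
-12*(14 + z) = -12*(14 + 2) = -12*16 = -192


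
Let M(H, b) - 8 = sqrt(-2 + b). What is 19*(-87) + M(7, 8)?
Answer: -1645 + sqrt(6) ≈ -1642.6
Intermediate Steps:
M(H, b) = 8 + sqrt(-2 + b)
19*(-87) + M(7, 8) = 19*(-87) + (8 + sqrt(-2 + 8)) = -1653 + (8 + sqrt(6)) = -1645 + sqrt(6)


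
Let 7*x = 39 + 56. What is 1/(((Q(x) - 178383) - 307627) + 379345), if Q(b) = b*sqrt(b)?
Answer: -7317219/780490993160 - 133*sqrt(665)/780490993160 ≈ -9.3795e-6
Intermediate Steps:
x = 95/7 (x = (39 + 56)/7 = (1/7)*95 = 95/7 ≈ 13.571)
Q(b) = b**(3/2)
1/(((Q(x) - 178383) - 307627) + 379345) = 1/((((95/7)**(3/2) - 178383) - 307627) + 379345) = 1/(((95*sqrt(665)/49 - 178383) - 307627) + 379345) = 1/(((-178383 + 95*sqrt(665)/49) - 307627) + 379345) = 1/((-486010 + 95*sqrt(665)/49) + 379345) = 1/(-106665 + 95*sqrt(665)/49)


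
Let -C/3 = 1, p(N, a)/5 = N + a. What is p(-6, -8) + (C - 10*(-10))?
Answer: 27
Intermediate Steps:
p(N, a) = 5*N + 5*a (p(N, a) = 5*(N + a) = 5*N + 5*a)
C = -3 (C = -3*1 = -3)
p(-6, -8) + (C - 10*(-10)) = (5*(-6) + 5*(-8)) + (-3 - 10*(-10)) = (-30 - 40) + (-3 + 100) = -70 + 97 = 27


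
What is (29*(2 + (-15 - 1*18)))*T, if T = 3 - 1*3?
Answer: 0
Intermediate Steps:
T = 0 (T = 3 - 3 = 0)
(29*(2 + (-15 - 1*18)))*T = (29*(2 + (-15 - 1*18)))*0 = (29*(2 + (-15 - 18)))*0 = (29*(2 - 33))*0 = (29*(-31))*0 = -899*0 = 0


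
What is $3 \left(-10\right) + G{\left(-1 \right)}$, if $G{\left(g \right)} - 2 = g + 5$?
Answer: $-24$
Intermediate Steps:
$G{\left(g \right)} = 7 + g$ ($G{\left(g \right)} = 2 + \left(g + 5\right) = 2 + \left(5 + g\right) = 7 + g$)
$3 \left(-10\right) + G{\left(-1 \right)} = 3 \left(-10\right) + \left(7 - 1\right) = -30 + 6 = -24$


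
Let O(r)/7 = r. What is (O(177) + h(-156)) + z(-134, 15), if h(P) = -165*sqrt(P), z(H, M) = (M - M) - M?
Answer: 1224 - 330*I*sqrt(39) ≈ 1224.0 - 2060.8*I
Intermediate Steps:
z(H, M) = -M (z(H, M) = 0 - M = -M)
O(r) = 7*r
(O(177) + h(-156)) + z(-134, 15) = (7*177 - 330*I*sqrt(39)) - 1*15 = (1239 - 330*I*sqrt(39)) - 15 = 1224 - 330*I*sqrt(39)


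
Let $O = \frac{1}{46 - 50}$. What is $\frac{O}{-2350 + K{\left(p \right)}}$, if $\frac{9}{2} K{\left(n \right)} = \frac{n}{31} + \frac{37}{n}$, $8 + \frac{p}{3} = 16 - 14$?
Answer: $\frac{2511}{23609284} \approx 0.00010636$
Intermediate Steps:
$p = -18$ ($p = -24 + 3 \left(16 - 14\right) = -24 + 3 \cdot 2 = -24 + 6 = -18$)
$K{\left(n \right)} = \frac{2 n}{279} + \frac{74}{9 n}$ ($K{\left(n \right)} = \frac{2 \left(\frac{n}{31} + \frac{37}{n}\right)}{9} = \frac{2 \left(\frac{37}{n} + \frac{n}{31}\right)}{9} = \frac{2 n}{279} + \frac{74}{9 n}$)
$O = - \frac{1}{4}$ ($O = \frac{1}{-4} = - \frac{1}{4} \approx -0.25$)
$\frac{O}{-2350 + K{\left(p \right)}} = \frac{1}{-2350 + \frac{2 \left(1147 + \left(-18\right)^{2}\right)}{279 \left(-18\right)}} \left(- \frac{1}{4}\right) = \frac{1}{-2350 + \frac{2}{279} \left(- \frac{1}{18}\right) \left(1147 + 324\right)} \left(- \frac{1}{4}\right) = \frac{1}{-2350 + \frac{2}{279} \left(- \frac{1}{18}\right) 1471} \left(- \frac{1}{4}\right) = \frac{1}{-2350 - \frac{1471}{2511}} \left(- \frac{1}{4}\right) = \frac{1}{- \frac{5902321}{2511}} \left(- \frac{1}{4}\right) = \left(- \frac{2511}{5902321}\right) \left(- \frac{1}{4}\right) = \frac{2511}{23609284}$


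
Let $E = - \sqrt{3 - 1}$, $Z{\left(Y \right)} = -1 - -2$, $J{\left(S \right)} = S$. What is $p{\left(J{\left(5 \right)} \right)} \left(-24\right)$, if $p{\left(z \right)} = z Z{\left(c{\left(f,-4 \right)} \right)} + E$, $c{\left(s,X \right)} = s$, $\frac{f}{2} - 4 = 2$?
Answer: $-120 + 24 \sqrt{2} \approx -86.059$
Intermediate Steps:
$f = 12$ ($f = 8 + 2 \cdot 2 = 8 + 4 = 12$)
$Z{\left(Y \right)} = 1$ ($Z{\left(Y \right)} = -1 + 2 = 1$)
$E = - \sqrt{2} \approx -1.4142$
$p{\left(z \right)} = z - \sqrt{2}$ ($p{\left(z \right)} = z 1 - \sqrt{2} = z - \sqrt{2}$)
$p{\left(J{\left(5 \right)} \right)} \left(-24\right) = \left(5 - \sqrt{2}\right) \left(-24\right) = -120 + 24 \sqrt{2}$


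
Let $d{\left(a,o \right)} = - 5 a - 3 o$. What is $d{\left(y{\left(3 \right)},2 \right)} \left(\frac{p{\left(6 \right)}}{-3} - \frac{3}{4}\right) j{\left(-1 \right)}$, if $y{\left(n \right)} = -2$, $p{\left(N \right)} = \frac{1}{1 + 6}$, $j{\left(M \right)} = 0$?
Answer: $0$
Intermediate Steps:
$p{\left(N \right)} = \frac{1}{7}$
$d{\left(y{\left(3 \right)},2 \right)} \left(\frac{p{\left(6 \right)}}{-3} - \frac{3}{4}\right) j{\left(-1 \right)} = \left(\left(-5\right) \left(-2\right) - 6\right) \left(\frac{1}{7 \left(-3\right)} - \frac{3}{4}\right) 0 = \left(10 - 6\right) \left(\frac{1}{7} \left(- \frac{1}{3}\right) - \frac{3}{4}\right) 0 = 4 \left(- \frac{1}{21} - \frac{3}{4}\right) 0 = 4 \left(- \frac{67}{84}\right) 0 = \left(- \frac{67}{21}\right) 0 = 0$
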